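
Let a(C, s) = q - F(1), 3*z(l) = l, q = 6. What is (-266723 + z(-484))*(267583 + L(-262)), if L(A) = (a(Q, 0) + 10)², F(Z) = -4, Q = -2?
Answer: -214561392899/3 ≈ -7.1520e+10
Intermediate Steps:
z(l) = l/3
a(C, s) = 10 (a(C, s) = 6 - 1*(-4) = 6 + 4 = 10)
L(A) = 400 (L(A) = (10 + 10)² = 20² = 400)
(-266723 + z(-484))*(267583 + L(-262)) = (-266723 + (⅓)*(-484))*(267583 + 400) = (-266723 - 484/3)*267983 = -800653/3*267983 = -214561392899/3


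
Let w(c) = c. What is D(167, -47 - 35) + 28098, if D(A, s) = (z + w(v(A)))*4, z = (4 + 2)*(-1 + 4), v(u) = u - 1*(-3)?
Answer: 28850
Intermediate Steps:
v(u) = 3 + u (v(u) = u + 3 = 3 + u)
z = 18 (z = 6*3 = 18)
D(A, s) = 84 + 4*A (D(A, s) = (18 + (3 + A))*4 = (21 + A)*4 = 84 + 4*A)
D(167, -47 - 35) + 28098 = (84 + 4*167) + 28098 = (84 + 668) + 28098 = 752 + 28098 = 28850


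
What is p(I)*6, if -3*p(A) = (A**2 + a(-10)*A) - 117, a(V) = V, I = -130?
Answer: -36166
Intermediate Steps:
p(A) = 39 - A**2/3 + 10*A/3 (p(A) = -((A**2 - 10*A) - 117)/3 = -(-117 + A**2 - 10*A)/3 = 39 - A**2/3 + 10*A/3)
p(I)*6 = (39 - 1/3*(-130)**2 + (10/3)*(-130))*6 = (39 - 1/3*16900 - 1300/3)*6 = (39 - 16900/3 - 1300/3)*6 = -18083/3*6 = -36166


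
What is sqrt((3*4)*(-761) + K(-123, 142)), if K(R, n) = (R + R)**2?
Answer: 2*sqrt(12846) ≈ 226.68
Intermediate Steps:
K(R, n) = 4*R**2 (K(R, n) = (2*R)**2 = 4*R**2)
sqrt((3*4)*(-761) + K(-123, 142)) = sqrt((3*4)*(-761) + 4*(-123)**2) = sqrt(12*(-761) + 4*15129) = sqrt(-9132 + 60516) = sqrt(51384) = 2*sqrt(12846)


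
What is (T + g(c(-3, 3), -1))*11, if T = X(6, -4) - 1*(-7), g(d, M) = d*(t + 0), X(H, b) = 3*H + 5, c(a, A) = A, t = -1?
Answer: 297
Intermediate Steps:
X(H, b) = 5 + 3*H
g(d, M) = -d (g(d, M) = d*(-1 + 0) = d*(-1) = -d)
T = 30 (T = (5 + 3*6) - 1*(-7) = (5 + 18) + 7 = 23 + 7 = 30)
(T + g(c(-3, 3), -1))*11 = (30 - 1*3)*11 = (30 - 3)*11 = 27*11 = 297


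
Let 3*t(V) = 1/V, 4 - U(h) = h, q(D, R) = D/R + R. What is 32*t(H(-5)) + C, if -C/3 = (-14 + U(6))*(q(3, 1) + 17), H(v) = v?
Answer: 15088/15 ≈ 1005.9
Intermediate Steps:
q(D, R) = R + D/R (q(D, R) = D/R + R = R + D/R)
U(h) = 4 - h
t(V) = 1/(3*V)
C = 1008 (C = -3*(-14 + (4 - 1*6))*((1 + 3/1) + 17) = -3*(-14 + (4 - 6))*((1 + 3*1) + 17) = -3*(-14 - 2)*((1 + 3) + 17) = -(-48)*(4 + 17) = -(-48)*21 = -3*(-336) = 1008)
32*t(H(-5)) + C = 32*((⅓)/(-5)) + 1008 = 32*((⅓)*(-⅕)) + 1008 = 32*(-1/15) + 1008 = -32/15 + 1008 = 15088/15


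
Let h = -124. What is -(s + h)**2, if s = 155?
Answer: -961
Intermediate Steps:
-(s + h)**2 = -(155 - 124)**2 = -1*31**2 = -1*961 = -961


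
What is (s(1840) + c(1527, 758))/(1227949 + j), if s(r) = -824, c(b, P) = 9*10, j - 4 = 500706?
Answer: -734/1728659 ≈ -0.00042461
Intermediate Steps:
j = 500710 (j = 4 + 500706 = 500710)
c(b, P) = 90
(s(1840) + c(1527, 758))/(1227949 + j) = (-824 + 90)/(1227949 + 500710) = -734/1728659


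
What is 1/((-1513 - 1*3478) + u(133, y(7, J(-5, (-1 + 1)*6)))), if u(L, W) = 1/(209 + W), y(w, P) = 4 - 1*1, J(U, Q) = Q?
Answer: -212/1058091 ≈ -0.00020036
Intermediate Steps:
y(w, P) = 3 (y(w, P) = 4 - 1 = 3)
1/((-1513 - 1*3478) + u(133, y(7, J(-5, (-1 + 1)*6)))) = 1/((-1513 - 1*3478) + 1/(209 + 3)) = 1/((-1513 - 3478) + 1/212) = 1/(-4991 + 1/212) = 1/(-1058091/212) = -212/1058091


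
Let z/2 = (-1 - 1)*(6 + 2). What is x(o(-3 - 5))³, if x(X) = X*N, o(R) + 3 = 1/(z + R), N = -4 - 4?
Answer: 1771561/125 ≈ 14172.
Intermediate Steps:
N = -8
z = -32 (z = 2*((-1 - 1)*(6 + 2)) = 2*(-2*8) = 2*(-16) = -32)
o(R) = -3 + 1/(-32 + R)
x(X) = -8*X (x(X) = X*(-8) = -8*X)
x(o(-3 - 5))³ = (-8*(97 - 3*(-3 - 5))/(-32 + (-3 - 5)))³ = (-8*(97 - 3*(-8))/(-32 - 8))³ = (-8*(97 + 24)/(-40))³ = (-(-1)*121/5)³ = (-8*(-121/40))³ = (121/5)³ = 1771561/125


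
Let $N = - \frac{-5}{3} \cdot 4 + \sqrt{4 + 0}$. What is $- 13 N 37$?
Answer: $- \frac{12506}{3} \approx -4168.7$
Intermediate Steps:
$N = \frac{26}{3}$ ($N = - \frac{-5}{3} \cdot 4 + \sqrt{4} = \left(-1\right) \left(- \frac{5}{3}\right) 4 + 2 = \frac{5}{3} \cdot 4 + 2 = \frac{20}{3} + 2 = \frac{26}{3} \approx 8.6667$)
$- 13 N 37 = \left(-13\right) \frac{26}{3} \cdot 37 = \left(- \frac{338}{3}\right) 37 = - \frac{12506}{3}$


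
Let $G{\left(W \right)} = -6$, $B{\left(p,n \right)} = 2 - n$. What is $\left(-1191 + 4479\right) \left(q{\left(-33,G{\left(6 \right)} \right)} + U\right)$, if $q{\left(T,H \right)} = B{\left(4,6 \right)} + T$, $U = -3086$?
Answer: $-10268424$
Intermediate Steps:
$q{\left(T,H \right)} = -4 + T$ ($q{\left(T,H \right)} = \left(2 - 6\right) + T = -4 + T$)
$\left(-1191 + 4479\right) \left(q{\left(-33,G{\left(6 \right)} \right)} + U\right) = \left(-1191 + 4479\right) \left(\left(-4 - 33\right) - 3086\right) = 3288 \left(-37 - 3086\right) = 3288 \left(-3123\right) = -10268424$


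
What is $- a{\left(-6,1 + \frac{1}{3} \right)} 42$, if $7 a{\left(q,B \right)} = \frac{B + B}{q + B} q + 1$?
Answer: $- \frac{186}{7} \approx -26.571$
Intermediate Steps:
$a{\left(q,B \right)} = \frac{1}{7} + \frac{2 B q}{7 \left(B + q\right)}$ ($a{\left(q,B \right)} = \frac{\frac{B + B}{q + B} q + 1}{7} = \frac{\frac{2 B}{B + q} q + 1}{7} = \frac{\frac{2 B q}{B + q} + 1}{7} = \frac{1 + \frac{2 B q}{B + q}}{7} = \frac{1}{7} + \frac{2 B q}{7 \left(B + q\right)}$)
$- a{\left(-6,1 + \frac{1}{3} \right)} 42 = - \frac{\left(1 + \frac{1}{3}\right) - 6 + 2 \left(1 + \frac{1}{3}\right) \left(-6\right)}{7 \left(\left(1 + \frac{1}{3}\right) - 6\right)} 42 = - \frac{\frac{4}{3} - 6 + 2 \cdot \frac{4}{3} \left(-6\right)}{7 \left(\frac{4}{3} - 6\right)} 42 = - \frac{\frac{4}{3} - 6 - 16}{7 \left(- \frac{14}{3}\right)} 42 = - \frac{\left(-3\right) \left(-62\right)}{7 \cdot 14 \cdot 3} \cdot 42 = \left(-1\right) \frac{31}{49} \cdot 42 = \left(- \frac{31}{49}\right) 42 = - \frac{186}{7}$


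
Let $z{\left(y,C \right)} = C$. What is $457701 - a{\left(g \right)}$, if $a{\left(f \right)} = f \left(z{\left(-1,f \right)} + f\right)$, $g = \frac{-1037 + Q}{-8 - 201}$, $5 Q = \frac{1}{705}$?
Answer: $\frac{248396775733048573}{542763725625} \approx 4.5765 \cdot 10^{5}$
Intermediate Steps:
$Q = \frac{1}{3525}$ ($Q = \frac{1}{5 \cdot 705} = \frac{1}{5} \cdot \frac{1}{705} = \frac{1}{3525} \approx 0.00028369$)
$g = \frac{3655424}{736725}$ ($g = \frac{-1037 + \frac{1}{3525}}{-8 - 201} = - \frac{3655424}{3525 \left(-209\right)} = \left(- \frac{3655424}{3525}\right) \left(- \frac{1}{209}\right) = \frac{3655424}{736725} \approx 4.9617$)
$a{\left(f \right)} = 2 f^{2}$ ($a{\left(f \right)} = f \left(f + f\right) = f 2 f = 2 f^{2}$)
$457701 - a{\left(g \right)} = 457701 - 2 \left(\frac{3655424}{736725}\right)^{2} = 457701 - 2 \cdot \frac{13362124619776}{542763725625} = 457701 - \frac{26724249239552}{542763725625} = \frac{248396775733048573}{542763725625}$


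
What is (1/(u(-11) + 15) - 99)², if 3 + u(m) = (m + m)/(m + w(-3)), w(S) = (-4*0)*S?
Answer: 1918225/196 ≈ 9786.9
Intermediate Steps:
w(S) = 0 (w(S) = 0*S = 0)
u(m) = -1 (u(m) = -3 + (m + m)/(m + 0) = -3 + (2*m)/m = -3 + 2 = -1)
(1/(u(-11) + 15) - 99)² = (1/(-1 + 15) - 99)² = (1/14 - 99)² = (-1385/14)² = 1918225/196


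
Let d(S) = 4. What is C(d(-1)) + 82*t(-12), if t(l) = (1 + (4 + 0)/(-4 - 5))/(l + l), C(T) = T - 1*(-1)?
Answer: 335/108 ≈ 3.1019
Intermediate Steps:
C(T) = 1 + T (C(T) = T + 1 = 1 + T)
t(l) = 5/(18*l) (t(l) = (1 + 4/(-9))/((2*l)) = (1 + 4*(-⅑))*(1/(2*l)) = (1 - 4/9)*(1/(2*l)) = 5*(1/(2*l))/9 = 5/(18*l))
C(d(-1)) + 82*t(-12) = (1 + 4) + 82*((5/18)/(-12)) = 5 + 82*((5/18)*(-1/12)) = 5 + 82*(-5/216) = 5 - 205/108 = 335/108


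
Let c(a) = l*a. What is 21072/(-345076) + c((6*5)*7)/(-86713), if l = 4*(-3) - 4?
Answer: -166940244/7480643797 ≈ -0.022316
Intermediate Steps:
l = -16 (l = -12 - 4 = -16)
c(a) = -16*a
21072/(-345076) + c((6*5)*7)/(-86713) = 21072/(-345076) - 16*6*5*7/(-86713) = 21072*(-1/345076) - 480*7*(-1/86713) = -5268/86269 - 16*210*(-1/86713) = -5268/86269 - 3360*(-1/86713) = -5268/86269 + 3360/86713 = -166940244/7480643797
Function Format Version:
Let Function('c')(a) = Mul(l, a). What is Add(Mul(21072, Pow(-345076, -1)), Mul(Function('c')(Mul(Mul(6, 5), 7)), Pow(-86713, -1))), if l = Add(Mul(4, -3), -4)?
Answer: Rational(-166940244, 7480643797) ≈ -0.022316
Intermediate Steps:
l = -16 (l = Add(-12, -4) = -16)
Function('c')(a) = Mul(-16, a)
Add(Mul(21072, Pow(-345076, -1)), Mul(Function('c')(Mul(Mul(6, 5), 7)), Pow(-86713, -1))) = Add(Mul(21072, Pow(-345076, -1)), Mul(Mul(-16, Mul(Mul(6, 5), 7)), Pow(-86713, -1))) = Add(Mul(21072, Rational(-1, 345076)), Mul(Mul(-16, Mul(30, 7)), Rational(-1, 86713))) = Add(Rational(-5268, 86269), Mul(Mul(-16, 210), Rational(-1, 86713))) = Add(Rational(-5268, 86269), Mul(-3360, Rational(-1, 86713))) = Add(Rational(-5268, 86269), Rational(3360, 86713)) = Rational(-166940244, 7480643797)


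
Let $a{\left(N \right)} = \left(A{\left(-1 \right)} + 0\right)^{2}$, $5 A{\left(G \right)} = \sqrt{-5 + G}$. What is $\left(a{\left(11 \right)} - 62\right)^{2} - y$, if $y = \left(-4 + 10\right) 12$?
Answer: $\frac{2376136}{625} \approx 3801.8$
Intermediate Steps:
$A{\left(G \right)} = \frac{\sqrt{-5 + G}}{5}$
$a{\left(N \right)} = - \frac{6}{25}$ ($a{\left(N \right)} = \left(\frac{\sqrt{-5 - 1}}{5} + 0\right)^{2} = \left(\frac{\sqrt{-6}}{5} + 0\right)^{2} = \left(\frac{i \sqrt{6}}{5} + 0\right)^{2} = \left(\frac{i \sqrt{6}}{5}\right)^{2} = - \frac{6}{25}$)
$y = 72$ ($y = 6 \cdot 12 = 72$)
$\left(a{\left(11 \right)} - 62\right)^{2} - y = \left(- \frac{6}{25} - 62\right)^{2} - 72 = \left(- \frac{1556}{25}\right)^{2} - 72 = \frac{2421136}{625} - 72 = \frac{2376136}{625}$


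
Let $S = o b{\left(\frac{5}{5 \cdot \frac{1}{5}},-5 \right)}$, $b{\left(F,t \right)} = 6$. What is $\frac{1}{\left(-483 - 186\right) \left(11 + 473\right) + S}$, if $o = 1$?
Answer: $- \frac{1}{323790} \approx -3.0884 \cdot 10^{-6}$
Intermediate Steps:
$S = 6$ ($S = 1 \cdot 6 = 6$)
$\frac{1}{\left(-483 - 186\right) \left(11 + 473\right) + S} = \frac{1}{\left(-483 - 186\right) \left(11 + 473\right) + 6} = \frac{1}{\left(-669\right) 484 + 6} = \frac{1}{-323796 + 6} = \frac{1}{-323790} = - \frac{1}{323790}$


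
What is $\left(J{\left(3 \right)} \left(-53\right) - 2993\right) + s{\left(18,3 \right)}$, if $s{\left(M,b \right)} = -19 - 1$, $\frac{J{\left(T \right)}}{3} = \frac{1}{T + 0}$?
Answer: $-3066$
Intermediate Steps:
$J{\left(T \right)} = \frac{3}{T}$ ($J{\left(T \right)} = \frac{3}{T + 0} = \frac{3}{T}$)
$s{\left(M,b \right)} = -20$
$\left(J{\left(3 \right)} \left(-53\right) - 2993\right) + s{\left(18,3 \right)} = \left(\frac{3}{3} \left(-53\right) - 2993\right) - 20 = \left(3 \cdot \frac{1}{3} \left(-53\right) - 2993\right) - 20 = \left(1 \left(-53\right) - 2993\right) - 20 = \left(-53 - 2993\right) - 20 = -3046 - 20 = -3066$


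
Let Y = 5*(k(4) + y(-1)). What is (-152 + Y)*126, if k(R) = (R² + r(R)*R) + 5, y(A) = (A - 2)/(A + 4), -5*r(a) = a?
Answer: -8568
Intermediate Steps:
r(a) = -a/5
y(A) = (-2 + A)/(4 + A)
k(R) = 5 + 4*R²/5 (k(R) = (R² + (-R/5)*R) + 5 = (R² - R²/5) + 5 = 4*R²/5 + 5 = 5 + 4*R²/5)
Y = 84 (Y = 5*((5 + (⅘)*4²) + (-2 - 1)/(4 - 1)) = 5*((5 + (⅘)*16) - 3/3) = 5*((5 + 64/5) + (⅓)*(-3)) = 5*(89/5 - 1) = 5*(84/5) = 84)
(-152 + Y)*126 = (-152 + 84)*126 = -68*126 = -8568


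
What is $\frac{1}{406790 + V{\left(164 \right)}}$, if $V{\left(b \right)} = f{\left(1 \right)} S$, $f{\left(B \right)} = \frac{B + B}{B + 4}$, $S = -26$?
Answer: $\frac{5}{2033898} \approx 2.4583 \cdot 10^{-6}$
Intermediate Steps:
$f{\left(B \right)} = \frac{2 B}{4 + B}$
$V{\left(b \right)} = - \frac{52}{5}$ ($V{\left(b \right)} = 2 \cdot 1 \frac{1}{4 + 1} \left(-26\right) = 2 \cdot 1 \cdot \frac{1}{5} \left(-26\right) = \frac{2}{5} \left(-26\right) = - \frac{52}{5}$)
$\frac{1}{406790 + V{\left(164 \right)}} = \frac{1}{406790 - \frac{52}{5}} = \frac{1}{\frac{2033898}{5}} = \frac{5}{2033898}$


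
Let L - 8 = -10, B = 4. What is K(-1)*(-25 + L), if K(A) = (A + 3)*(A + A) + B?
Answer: 0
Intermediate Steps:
L = -2 (L = 8 - 10 = -2)
K(A) = 4 + 2*A*(3 + A) (K(A) = (A + 3)*(A + A) + 4 = (3 + A)*(2*A) + 4 = 2*A*(3 + A) + 4 = 4 + 2*A*(3 + A))
K(-1)*(-25 + L) = (4 + 2*(-1)² + 6*(-1))*(-25 - 2) = (4 + 2*1 - 6)*(-27) = (4 + 2 - 6)*(-27) = 0*(-27) = 0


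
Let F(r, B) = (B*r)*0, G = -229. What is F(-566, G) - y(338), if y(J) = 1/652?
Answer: -1/652 ≈ -0.0015337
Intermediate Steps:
y(J) = 1/652
F(r, B) = 0
F(-566, G) - y(338) = 0 - 1*1/652 = 0 - 1/652 = -1/652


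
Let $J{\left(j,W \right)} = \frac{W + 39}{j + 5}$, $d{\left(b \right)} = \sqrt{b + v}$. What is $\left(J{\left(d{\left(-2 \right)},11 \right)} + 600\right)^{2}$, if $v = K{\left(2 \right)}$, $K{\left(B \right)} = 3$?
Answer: $\frac{3330625}{9} \approx 3.7007 \cdot 10^{5}$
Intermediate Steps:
$v = 3$
$d{\left(b \right)} = \sqrt{3 + b}$ ($d{\left(b \right)} = \sqrt{b + 3} = \sqrt{3 + b}$)
$J{\left(j,W \right)} = \frac{39 + W}{5 + j}$
$\left(J{\left(d{\left(-2 \right)},11 \right)} + 600\right)^{2} = \left(\frac{39 + 11}{5 + \sqrt{3 - 2}} + 600\right)^{2} = \left(\frac{1}{5 + \sqrt{1}} \cdot 50 + 600\right)^{2} = \left(\frac{1}{5 + 1} \cdot 50 + 600\right)^{2} = \left(\frac{1}{6} \cdot 50 + 600\right)^{2} = \left(\frac{25}{3} + 600\right)^{2} = \left(\frac{1825}{3}\right)^{2} = \frac{3330625}{9}$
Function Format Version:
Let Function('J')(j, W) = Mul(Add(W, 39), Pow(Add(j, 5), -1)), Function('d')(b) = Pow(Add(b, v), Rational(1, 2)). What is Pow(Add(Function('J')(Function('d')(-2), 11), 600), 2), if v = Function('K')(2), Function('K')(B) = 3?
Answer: Rational(3330625, 9) ≈ 3.7007e+5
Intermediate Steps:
v = 3
Function('d')(b) = Pow(Add(3, b), Rational(1, 2)) (Function('d')(b) = Pow(Add(b, 3), Rational(1, 2)) = Pow(Add(3, b), Rational(1, 2)))
Function('J')(j, W) = Mul(Pow(Add(5, j), -1), Add(39, W)) (Function('J')(j, W) = Mul(Add(39, W), Pow(Add(5, j), -1)) = Mul(Pow(Add(5, j), -1), Add(39, W)))
Pow(Add(Function('J')(Function('d')(-2), 11), 600), 2) = Pow(Add(Mul(Pow(Add(5, Pow(Add(3, -2), Rational(1, 2))), -1), Add(39, 11)), 600), 2) = Pow(Add(Mul(Pow(Add(5, Pow(1, Rational(1, 2))), -1), 50), 600), 2) = Pow(Add(Mul(Pow(Add(5, 1), -1), 50), 600), 2) = Pow(Add(Mul(Pow(6, -1), 50), 600), 2) = Pow(Add(Mul(Rational(1, 6), 50), 600), 2) = Pow(Add(Rational(25, 3), 600), 2) = Pow(Rational(1825, 3), 2) = Rational(3330625, 9)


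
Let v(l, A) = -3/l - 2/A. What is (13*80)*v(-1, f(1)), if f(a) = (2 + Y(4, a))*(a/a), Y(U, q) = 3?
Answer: 2704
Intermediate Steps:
f(a) = 5 (f(a) = (2 + 3)*(a/a) = 5*1 = 5)
(13*80)*v(-1, f(1)) = (13*80)*(-3/(-1) - 2/5) = 1040*(-3*(-1) - 2*1/5) = 1040*(3 - 2/5) = 1040*(13/5) = 2704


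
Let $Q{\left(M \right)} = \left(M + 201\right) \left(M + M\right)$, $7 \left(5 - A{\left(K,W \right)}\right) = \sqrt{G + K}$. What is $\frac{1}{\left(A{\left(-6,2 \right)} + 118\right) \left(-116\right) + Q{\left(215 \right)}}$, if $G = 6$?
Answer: $\frac{1}{164612} \approx 6.0749 \cdot 10^{-6}$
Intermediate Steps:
$A{\left(K,W \right)} = 5 - \frac{\sqrt{6 + K}}{7}$
$Q{\left(M \right)} = 2 M \left(201 + M\right)$ ($Q{\left(M \right)} = \left(201 + M\right) 2 M = 2 M \left(201 + M\right)$)
$\frac{1}{\left(A{\left(-6,2 \right)} + 118\right) \left(-116\right) + Q{\left(215 \right)}} = \frac{1}{\left(\left(5 - \frac{\sqrt{6 - 6}}{7}\right) + 118\right) \left(-116\right) + 2 \cdot 215 \left(201 + 215\right)} = \frac{1}{\left(\left(5 - \frac{\sqrt{0}}{7}\right) + 118\right) \left(-116\right) + 2 \cdot 215 \cdot 416} = \frac{1}{\left(\left(5 - 0\right) + 118\right) \left(-116\right) + 178880} = \frac{1}{\left(\left(5 + 0\right) + 118\right) \left(-116\right) + 178880} = \frac{1}{\left(5 + 118\right) \left(-116\right) + 178880} = \frac{1}{123 \left(-116\right) + 178880} = \frac{1}{-14268 + 178880} = \frac{1}{164612}$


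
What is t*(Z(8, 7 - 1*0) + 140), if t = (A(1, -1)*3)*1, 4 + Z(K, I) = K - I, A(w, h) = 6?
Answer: 2466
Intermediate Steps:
Z(K, I) = -4 + K - I (Z(K, I) = -4 + (K - I) = -4 + K - I)
t = 18 (t = (6*3)*1 = 18*1 = 18)
t*(Z(8, 7 - 1*0) + 140) = 18*((-4 + 8 - (7 - 1*0)) + 140) = 18*((-4 + 8 - (7 + 0)) + 140) = 18*((-4 + 8 - 1*7) + 140) = 18*((-4 + 8 - 7) + 140) = 18*(-3 + 140) = 18*137 = 2466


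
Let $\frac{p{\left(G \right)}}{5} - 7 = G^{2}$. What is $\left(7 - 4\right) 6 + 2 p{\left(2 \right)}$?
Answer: $128$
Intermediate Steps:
$p{\left(G \right)} = 35 + 5 G^{2}$
$\left(7 - 4\right) 6 + 2 p{\left(2 \right)} = \left(7 - 4\right) 6 + 2 \left(35 + 5 \cdot 2^{2}\right) = 3 \cdot 6 + 2 \left(35 + 5 \cdot 4\right) = 18 + 2 \left(35 + 20\right) = 18 + 2 \cdot 55 = 18 + 110 = 128$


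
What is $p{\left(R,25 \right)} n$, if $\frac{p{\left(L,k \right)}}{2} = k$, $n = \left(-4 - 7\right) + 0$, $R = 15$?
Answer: $-550$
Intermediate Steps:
$n = -11$ ($n = -11 + 0 = -11$)
$p{\left(L,k \right)} = 2 k$
$p{\left(R,25 \right)} n = 2 \cdot 25 \left(-11\right) = 50 \left(-11\right) = -550$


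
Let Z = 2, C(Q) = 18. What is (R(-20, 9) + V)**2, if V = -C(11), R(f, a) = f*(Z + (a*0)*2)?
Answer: 3364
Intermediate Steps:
R(f, a) = 2*f (R(f, a) = f*(2 + (a*0)*2) = f*(2 + 0*2) = f*(2 + 0) = f*2 = 2*f)
V = -18 (V = -1*18 = -18)
(R(-20, 9) + V)**2 = (2*(-20) - 18)**2 = (-40 - 18)**2 = (-58)**2 = 3364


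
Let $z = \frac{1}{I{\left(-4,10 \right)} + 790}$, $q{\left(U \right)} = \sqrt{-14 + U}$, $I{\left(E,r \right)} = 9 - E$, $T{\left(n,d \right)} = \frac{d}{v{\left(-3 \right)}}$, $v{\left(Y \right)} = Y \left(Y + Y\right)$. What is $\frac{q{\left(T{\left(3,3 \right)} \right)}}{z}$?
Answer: $\frac{803 i \sqrt{498}}{6} \approx 2986.6 i$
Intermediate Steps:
$v{\left(Y \right)} = 2 Y^{2}$ ($v{\left(Y \right)} = Y 2 Y = 2 Y^{2}$)
$T{\left(n,d \right)} = \frac{d}{18}$ ($T{\left(n,d \right)} = \frac{d}{2 \left(-3\right)^{2}} = \frac{d}{2 \cdot 9} = \frac{d}{18}$)
$z = \frac{1}{803}$ ($z = \frac{1}{\left(9 - -4\right) + 790} = \frac{1}{\left(9 + 4\right) + 790} = \frac{1}{13 + 790} = \frac{1}{803} \approx 0.0012453$)
$\frac{q{\left(T{\left(3,3 \right)} \right)}}{z} = \sqrt{-14 + \frac{1}{18} \cdot 3} \frac{1}{\frac{1}{803}} = \sqrt{-14 + \frac{1}{6}} \cdot 803 = \sqrt{- \frac{83}{6}} \cdot 803 = \frac{i \sqrt{498}}{6} \cdot 803 = \frac{803 i \sqrt{498}}{6}$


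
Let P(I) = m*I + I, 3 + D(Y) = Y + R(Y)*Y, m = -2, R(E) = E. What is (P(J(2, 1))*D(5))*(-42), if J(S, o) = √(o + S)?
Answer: 1134*√3 ≈ 1964.1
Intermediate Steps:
D(Y) = -3 + Y + Y² (D(Y) = -3 + (Y + Y*Y) = -3 + (Y + Y²) = -3 + Y + Y²)
J(S, o) = √(S + o)
P(I) = -I (P(I) = -2*I + I = -I)
(P(J(2, 1))*D(5))*(-42) = ((-√(2 + 1))*(-3 + 5 + 5²))*(-42) = ((-√3)*(-3 + 5 + 25))*(-42) = (-√3*27)*(-42) = -27*√3*(-42) = 1134*√3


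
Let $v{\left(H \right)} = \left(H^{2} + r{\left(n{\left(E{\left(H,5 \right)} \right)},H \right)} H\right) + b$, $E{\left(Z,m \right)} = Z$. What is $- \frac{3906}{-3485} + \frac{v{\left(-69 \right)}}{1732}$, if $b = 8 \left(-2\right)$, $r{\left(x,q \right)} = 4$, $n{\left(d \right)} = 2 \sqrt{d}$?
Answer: $\frac{22339657}{6036020} \approx 3.7011$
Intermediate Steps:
$b = -16$
$v{\left(H \right)} = -16 + H^{2} + 4 H$ ($v{\left(H \right)} = \left(H^{2} + 4 H\right) - 16 = -16 + H^{2} + 4 H$)
$- \frac{3906}{-3485} + \frac{v{\left(-69 \right)}}{1732} = - \frac{3906}{-3485} + \frac{-16 + \left(-69\right)^{2} + 4 \left(-69\right)}{1732} = \left(-3906\right) \left(- \frac{1}{3485}\right) + \left(-16 + 4761 - 276\right) \frac{1}{1732} = \frac{3906}{3485} + 4469 \cdot \frac{1}{1732} = \frac{3906}{3485} + \frac{4469}{1732} = \frac{22339657}{6036020}$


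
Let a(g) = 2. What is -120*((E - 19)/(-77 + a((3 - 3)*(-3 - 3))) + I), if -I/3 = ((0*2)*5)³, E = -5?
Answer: -192/5 ≈ -38.400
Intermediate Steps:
I = 0 (I = -3*((0*2)*5)³ = -3*(0*5)³ = -3*0³ = -3*0 = 0)
-120*((E - 19)/(-77 + a((3 - 3)*(-3 - 3))) + I) = -120*((-5 - 19)/(-77 + 2) + 0) = -120*(-24/(-75) + 0) = -120*(-24*(-1/75) + 0) = -120*(8/25 + 0) = -120*8/25 = -192/5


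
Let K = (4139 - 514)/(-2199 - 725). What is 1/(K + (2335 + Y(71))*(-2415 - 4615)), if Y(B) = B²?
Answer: -2924/151618994345 ≈ -1.9285e-8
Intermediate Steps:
K = -3625/2924 (K = 3625/(-2924) = 3625*(-1/2924) = -3625/2924 ≈ -1.2397)
1/(K + (2335 + Y(71))*(-2415 - 4615)) = 1/(-3625/2924 + (2335 + 71²)*(-2415 - 4615)) = 1/(-3625/2924 + (2335 + 5041)*(-7030)) = 1/(-3625/2924 + 7376*(-7030)) = 1/(-3625/2924 - 51853280) = 1/(-151618994345/2924) = -2924/151618994345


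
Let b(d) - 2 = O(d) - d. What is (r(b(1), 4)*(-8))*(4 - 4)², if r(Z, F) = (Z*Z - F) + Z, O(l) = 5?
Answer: 0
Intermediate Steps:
b(d) = 7 - d (b(d) = 2 + (5 - d) = 7 - d)
r(Z, F) = Z + Z² - F (r(Z, F) = (Z² - F) + Z = Z + Z² - F)
(r(b(1), 4)*(-8))*(4 - 4)² = (((7 - 1*1) + (7 - 1*1)² - 1*4)*(-8))*(4 - 4)² = (((7 - 1) + (7 - 1)² - 4)*(-8))*0² = ((6 + 6² - 4)*(-8))*0 = ((6 + 36 - 4)*(-8))*0 = (38*(-8))*0 = -304*0 = 0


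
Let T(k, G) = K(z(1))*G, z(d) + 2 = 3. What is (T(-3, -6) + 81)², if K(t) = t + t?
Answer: 4761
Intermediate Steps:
z(d) = 1 (z(d) = -2 + 3 = 1)
K(t) = 2*t
T(k, G) = 2*G (T(k, G) = (2*1)*G = 2*G)
(T(-3, -6) + 81)² = (2*(-6) + 81)² = (-12 + 81)² = 69² = 4761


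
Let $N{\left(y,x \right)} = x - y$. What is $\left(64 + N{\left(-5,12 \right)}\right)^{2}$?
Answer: $6561$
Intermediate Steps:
$\left(64 + N{\left(-5,12 \right)}\right)^{2} = \left(64 + \left(12 - -5\right)\right)^{2} = \left(64 + \left(12 + 5\right)\right)^{2} = \left(64 + 17\right)^{2} = 81^{2} = 6561$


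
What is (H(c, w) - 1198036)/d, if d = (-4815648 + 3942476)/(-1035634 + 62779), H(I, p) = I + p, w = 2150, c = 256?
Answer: -581587311825/436586 ≈ -1.3321e+6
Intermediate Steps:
d = 873172/972855 (d = -873172/(-972855) = -873172*(-1/972855) = 873172/972855 ≈ 0.89754)
(H(c, w) - 1198036)/d = ((256 + 2150) - 1198036)/(873172/972855) = (2406 - 1198036)*(972855/873172) = -1195630*972855/873172 = -581587311825/436586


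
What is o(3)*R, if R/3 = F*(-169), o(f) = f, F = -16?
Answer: 24336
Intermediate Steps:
R = 8112 (R = 3*(-16*(-169)) = 3*2704 = 8112)
o(3)*R = 3*8112 = 24336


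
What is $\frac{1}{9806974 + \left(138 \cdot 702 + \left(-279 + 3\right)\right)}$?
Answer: $\frac{1}{9903574} \approx 1.0097 \cdot 10^{-7}$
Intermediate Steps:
$\frac{1}{9806974 + \left(138 \cdot 702 + \left(-279 + 3\right)\right)} = \frac{1}{9806974 + \left(96876 - 276\right)} = \frac{1}{9806974 + 96600} = \frac{1}{9903574}$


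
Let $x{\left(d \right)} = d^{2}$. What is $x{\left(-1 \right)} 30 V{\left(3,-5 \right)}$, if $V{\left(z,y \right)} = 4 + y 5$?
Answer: $-630$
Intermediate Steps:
$V{\left(z,y \right)} = 4 + 5 y$
$x{\left(-1 \right)} 30 V{\left(3,-5 \right)} = \left(-1\right)^{2} \cdot 30 \left(4 + 5 \left(-5\right)\right) = 1 \cdot 30 \left(4 - 25\right) = 30 \left(-21\right) = -630$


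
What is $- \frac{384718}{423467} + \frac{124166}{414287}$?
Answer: $- \frac{106803462544}{175436873029} \approx -0.60879$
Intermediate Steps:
$- \frac{384718}{423467} + \frac{124166}{414287} = - \frac{106803462544}{175436873029}$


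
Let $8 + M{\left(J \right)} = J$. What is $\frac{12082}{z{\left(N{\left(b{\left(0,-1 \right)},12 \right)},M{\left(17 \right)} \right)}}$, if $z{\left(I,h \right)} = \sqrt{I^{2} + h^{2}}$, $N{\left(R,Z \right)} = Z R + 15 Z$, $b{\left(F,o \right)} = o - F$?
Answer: $\frac{12082 \sqrt{3145}}{9435} \approx 71.814$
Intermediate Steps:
$M{\left(J \right)} = -8 + J$
$N{\left(R,Z \right)} = 15 Z + R Z$ ($N{\left(R,Z \right)} = R Z + 15 Z = 15 Z + R Z$)
$\frac{12082}{z{\left(N{\left(b{\left(0,-1 \right)},12 \right)},M{\left(17 \right)} \right)}} = \frac{12082}{\sqrt{\left(12 \left(15 - 1\right)\right)^{2} + \left(-8 + 17\right)^{2}}} = \frac{12082}{\sqrt{\left(12 \left(15 + \left(-1 + 0\right)\right)\right)^{2} + 9^{2}}} = \frac{12082}{\sqrt{\left(12 \left(15 - 1\right)\right)^{2} + 81}} = \frac{12082}{\sqrt{\left(12 \cdot 14\right)^{2} + 81}} = \frac{12082}{\sqrt{168^{2} + 81}} = \frac{12082}{\sqrt{28224 + 81}} = \frac{12082}{\sqrt{28305}} = \frac{12082}{3 \sqrt{3145}} = 12082 \frac{\sqrt{3145}}{9435} = \frac{12082 \sqrt{3145}}{9435}$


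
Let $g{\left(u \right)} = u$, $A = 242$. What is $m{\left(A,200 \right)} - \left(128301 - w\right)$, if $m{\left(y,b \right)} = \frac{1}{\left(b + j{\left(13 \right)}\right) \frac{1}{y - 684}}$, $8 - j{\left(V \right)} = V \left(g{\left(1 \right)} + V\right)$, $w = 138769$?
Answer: $10451$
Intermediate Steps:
$j{\left(V \right)} = 8 - V \left(1 + V\right)$
$m{\left(y,b \right)} = \frac{-684 + y}{-174 + b}$ ($m{\left(y,b \right)} = \frac{1}{\left(b - 174\right) \frac{1}{y - 684}} = \frac{1}{\left(b - 174\right) \frac{1}{-684 + y}} = \frac{1}{\left(-174 + b\right) \frac{1}{-684 + y}} = \frac{1}{\frac{1}{-684 + y} \left(-174 + b\right)} = \frac{-684 + y}{-174 + b}$)
$m{\left(A,200 \right)} - \left(128301 - w\right) = \frac{-684 + 242}{-174 + 200} - \left(128301 - 138769\right) = \frac{1}{26} \left(-442\right) - \left(128301 - 138769\right) = \frac{1}{26} \left(-442\right) - -10468 = -17 + 10468 = 10451$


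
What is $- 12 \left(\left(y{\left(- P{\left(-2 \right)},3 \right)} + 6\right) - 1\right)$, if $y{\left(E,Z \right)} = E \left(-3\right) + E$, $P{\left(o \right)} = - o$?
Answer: $-108$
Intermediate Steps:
$y{\left(E,Z \right)} = - 2 E$ ($y{\left(E,Z \right)} = - 3 E + E = - 2 E$)
$- 12 \left(\left(y{\left(- P{\left(-2 \right)},3 \right)} + 6\right) - 1\right) = - 12 \left(\left(- 2 \left(- \left(-1\right) \left(-2\right)\right) + 6\right) - 1\right) = - 12 \left(\left(- 2 \left(\left(-1\right) 2\right) + 6\right) - 1\right) = - 12 \left(\left(\left(-2\right) \left(-2\right) + 6\right) - 1\right) = - 12 \left(\left(4 + 6\right) - 1\right) = - 12 \left(10 - 1\right) = \left(-12\right) 9 = -108$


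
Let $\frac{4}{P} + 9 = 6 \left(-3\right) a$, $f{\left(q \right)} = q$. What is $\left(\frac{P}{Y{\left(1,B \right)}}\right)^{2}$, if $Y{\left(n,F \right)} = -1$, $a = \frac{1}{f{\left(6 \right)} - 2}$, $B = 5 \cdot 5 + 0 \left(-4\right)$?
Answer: $\frac{64}{729} \approx 0.087791$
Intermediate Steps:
$B = 25$ ($B = 25 + 0 = 25$)
$a = \frac{1}{4}$ ($a = \frac{1}{6 - 2} = \frac{1}{4} \approx 0.25$)
$P = - \frac{8}{27}$ ($P = \frac{4}{-9 + 6 \left(-3\right) \frac{1}{4}} = \frac{4}{-9 - \frac{9}{2}} = \frac{4}{- \frac{27}{2}} = 4 \left(- \frac{2}{27}\right) = - \frac{8}{27} \approx -0.2963$)
$\left(\frac{P}{Y{\left(1,B \right)}}\right)^{2} = \left(- \frac{8}{27 \left(-1\right)}\right)^{2} = \left(\left(- \frac{8}{27}\right) \left(-1\right)\right)^{2} = \left(\frac{8}{27}\right)^{2} = \frac{64}{729}$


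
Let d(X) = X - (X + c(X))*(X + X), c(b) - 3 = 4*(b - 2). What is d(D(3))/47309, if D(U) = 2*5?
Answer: -890/47309 ≈ -0.018812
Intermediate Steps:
D(U) = 10
c(b) = -5 + 4*b (c(b) = 3 + 4*(b - 2) = 3 + 4*(-2 + b) = 3 + (-8 + 4*b) = -5 + 4*b)
d(X) = X - 2*X*(-5 + 5*X) (d(X) = X - (X + (-5 + 4*X))*(X + X) = X - (-5 + 5*X)*2*X = X - 2*X*(-5 + 5*X))
d(D(3))/47309 = (10*(11 - 10*10))/47309 = (10*(11 - 100))*(1/47309) = (10*(-89))*(1/47309) = -890*1/47309 = -890/47309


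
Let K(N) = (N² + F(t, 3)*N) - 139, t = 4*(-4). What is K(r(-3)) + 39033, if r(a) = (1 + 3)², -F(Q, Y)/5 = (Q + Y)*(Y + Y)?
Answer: 45390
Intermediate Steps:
t = -16
F(Q, Y) = -10*Y*(Q + Y) (F(Q, Y) = -5*(Q + Y)*(Y + Y) = -5*(Q + Y)*2*Y = -10*Y*(Q + Y))
r(a) = 16 (r(a) = 4² = 16)
K(N) = -139 + N² + 390*N (K(N) = (N² + (-10*3*(-16 + 3))*N) - 139 = (N² + (-10*3*(-13))*N) - 139 = (N² + 390*N) - 139 = -139 + N² + 390*N)
K(r(-3)) + 39033 = (-139 + 16² + 390*16) + 39033 = (-139 + 256 + 6240) + 39033 = 6357 + 39033 = 45390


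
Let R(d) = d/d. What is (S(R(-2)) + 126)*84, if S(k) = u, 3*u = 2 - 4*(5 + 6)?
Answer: 9408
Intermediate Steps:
R(d) = 1
u = -14 (u = (2 - 4*(5 + 6))/3 = (2 - 4*11)/3 = (2 - 1*44)/3 = (2 - 44)/3 = (⅓)*(-42) = -14)
S(k) = -14
(S(R(-2)) + 126)*84 = (-14 + 126)*84 = 112*84 = 9408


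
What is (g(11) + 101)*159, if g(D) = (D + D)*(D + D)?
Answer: 93015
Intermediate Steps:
g(D) = 4*D**2 (g(D) = (2*D)*(2*D) = 4*D**2)
(g(11) + 101)*159 = (4*11**2 + 101)*159 = (4*121 + 101)*159 = (484 + 101)*159 = 585*159 = 93015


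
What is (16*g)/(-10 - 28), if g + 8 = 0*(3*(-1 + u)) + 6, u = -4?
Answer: 16/19 ≈ 0.84210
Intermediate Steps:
g = -2 (g = -8 + (0*(3*(-1 - 4)) + 6) = -8 + (0*(3*(-5)) + 6) = -8 + (0*(-15) + 6) = -8 + (0 + 6) = -8 + 6 = -2)
(16*g)/(-10 - 28) = (16*(-2))/(-10 - 28) = -32/(-38) = -32*(-1/38) = 16/19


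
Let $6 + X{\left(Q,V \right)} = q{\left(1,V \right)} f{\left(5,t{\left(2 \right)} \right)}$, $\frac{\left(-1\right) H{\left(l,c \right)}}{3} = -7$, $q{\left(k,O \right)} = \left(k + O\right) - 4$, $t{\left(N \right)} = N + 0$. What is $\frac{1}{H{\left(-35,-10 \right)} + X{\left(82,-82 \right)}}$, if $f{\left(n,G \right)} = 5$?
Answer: $- \frac{1}{410} \approx -0.002439$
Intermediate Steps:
$t{\left(N \right)} = N$
$q{\left(k,O \right)} = -4 + O + k$ ($q{\left(k,O \right)} = \left(O + k\right) - 4 = -4 + O + k$)
$H{\left(l,c \right)} = 21$ ($H{\left(l,c \right)} = \left(-3\right) \left(-7\right) = 21$)
$X{\left(Q,V \right)} = -21 + 5 V$ ($X{\left(Q,V \right)} = -6 + \left(-4 + V + 1\right) 5 = -6 + \left(-3 + V\right) 5 = -6 + \left(-15 + 5 V\right) = -21 + 5 V$)
$\frac{1}{H{\left(-35,-10 \right)} + X{\left(82,-82 \right)}} = \frac{1}{21 + \left(-21 + 5 \left(-82\right)\right)} = \frac{1}{21 - 431} = \frac{1}{-410} = - \frac{1}{410}$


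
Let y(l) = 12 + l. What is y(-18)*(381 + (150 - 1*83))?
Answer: -2688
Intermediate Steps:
y(-18)*(381 + (150 - 1*83)) = (12 - 18)*(381 + (150 - 1*83)) = -6*(381 + (150 - 83)) = -6*(381 + 67) = -6*448 = -2688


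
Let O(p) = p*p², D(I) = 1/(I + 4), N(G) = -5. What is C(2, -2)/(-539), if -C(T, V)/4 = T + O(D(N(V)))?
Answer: 4/539 ≈ 0.0074212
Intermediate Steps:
D(I) = 1/(4 + I)
O(p) = p³
C(T, V) = 4 - 4*T (C(T, V) = -4*(T + (1/(4 - 5))³) = -4*(T + (1/(-1))³) = -4*(T + (-1)³) = -4*(T - 1) = -4*(-1 + T) = 4 - 4*T)
C(2, -2)/(-539) = (4 - 4*2)/(-539) = (4 - 8)*(-1/539) = -4*(-1/539) = 4/539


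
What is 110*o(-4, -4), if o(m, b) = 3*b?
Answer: -1320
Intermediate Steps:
110*o(-4, -4) = 110*(3*(-4)) = 110*(-12) = -1320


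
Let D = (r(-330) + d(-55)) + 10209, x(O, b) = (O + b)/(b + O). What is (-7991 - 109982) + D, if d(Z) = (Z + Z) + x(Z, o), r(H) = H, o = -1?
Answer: -108203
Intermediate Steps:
x(O, b) = 1 (x(O, b) = (O + b)/(O + b) = 1)
d(Z) = 1 + 2*Z (d(Z) = (Z + Z) + 1 = 2*Z + 1 = 1 + 2*Z)
D = 9770 (D = (-330 + (1 + 2*(-55))) + 10209 = (-330 + (1 - 110)) + 10209 = (-330 - 109) + 10209 = -439 + 10209 = 9770)
(-7991 - 109982) + D = (-7991 - 109982) + 9770 = -117973 + 9770 = -108203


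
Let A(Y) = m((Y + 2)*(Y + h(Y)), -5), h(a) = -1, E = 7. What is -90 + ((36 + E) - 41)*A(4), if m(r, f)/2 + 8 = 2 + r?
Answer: -42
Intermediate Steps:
m(r, f) = -12 + 2*r (m(r, f) = -16 + 2*(2 + r) = -16 + (4 + 2*r) = -12 + 2*r)
A(Y) = -12 + 2*(-1 + Y)*(2 + Y) (A(Y) = -12 + 2*((Y + 2)*(Y - 1)) = -12 + 2*((2 + Y)*(-1 + Y)) = -12 + 2*((-1 + Y)*(2 + Y)) = -12 + 2*(-1 + Y)*(2 + Y))
-90 + ((36 + E) - 41)*A(4) = -90 + ((36 + 7) - 41)*(-16 + 2*4 + 2*4**2) = -90 + (43 - 41)*(-16 + 8 + 2*16) = -90 + 2*(-16 + 8 + 32) = -90 + 2*24 = -90 + 48 = -42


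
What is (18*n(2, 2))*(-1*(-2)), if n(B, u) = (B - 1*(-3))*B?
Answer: 360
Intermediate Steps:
n(B, u) = B*(3 + B) (n(B, u) = (B + 3)*B = (3 + B)*B = B*(3 + B))
(18*n(2, 2))*(-1*(-2)) = (18*(2*(3 + 2)))*(-1*(-2)) = (18*(2*5))*2 = (18*10)*2 = 180*2 = 360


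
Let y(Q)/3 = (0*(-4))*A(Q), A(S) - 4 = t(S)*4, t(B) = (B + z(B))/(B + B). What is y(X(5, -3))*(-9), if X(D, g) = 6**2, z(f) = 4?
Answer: 0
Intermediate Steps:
t(B) = (4 + B)/(2*B) (t(B) = (B + 4)/(B + B) = (4 + B)/((2*B)) = (4 + B)*(1/(2*B)) = (4 + B)/(2*B))
X(D, g) = 36
A(S) = 4 + 2*(4 + S)/S (A(S) = 4 + ((4 + S)/(2*S))*4 = 4 + 2*(4 + S)/S)
y(Q) = 0 (y(Q) = 3*((0*(-4))*(6 + 8/Q)) = 3*(0*(6 + 8/Q)) = 3*0 = 0)
y(X(5, -3))*(-9) = 0*(-9) = 0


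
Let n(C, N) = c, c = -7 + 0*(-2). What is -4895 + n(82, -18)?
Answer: -4902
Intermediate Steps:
c = -7 (c = -7 + 0 = -7)
n(C, N) = -7
-4895 + n(82, -18) = -4895 - 7 = -4902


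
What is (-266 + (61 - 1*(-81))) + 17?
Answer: -107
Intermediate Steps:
(-266 + (61 - 1*(-81))) + 17 = (-266 + (61 + 81)) + 17 = (-266 + 142) + 17 = -124 + 17 = -107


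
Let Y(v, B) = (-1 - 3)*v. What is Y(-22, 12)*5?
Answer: 440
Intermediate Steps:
Y(v, B) = -4*v
Y(-22, 12)*5 = -4*(-22)*5 = 88*5 = 440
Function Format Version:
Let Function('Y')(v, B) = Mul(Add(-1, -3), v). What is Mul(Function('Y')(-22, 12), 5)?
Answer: 440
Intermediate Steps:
Function('Y')(v, B) = Mul(-4, v)
Mul(Function('Y')(-22, 12), 5) = Mul(Mul(-4, -22), 5) = Mul(88, 5) = 440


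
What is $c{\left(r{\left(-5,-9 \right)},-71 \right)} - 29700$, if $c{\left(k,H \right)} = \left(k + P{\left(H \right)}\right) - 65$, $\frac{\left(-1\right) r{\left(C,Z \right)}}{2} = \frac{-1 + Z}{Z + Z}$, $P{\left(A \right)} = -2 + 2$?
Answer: $- \frac{267895}{9} \approx -29766.0$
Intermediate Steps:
$P{\left(A \right)} = 0$
$r{\left(C,Z \right)} = - \frac{-1 + Z}{Z}$ ($r{\left(C,Z \right)} = - 2 \frac{-1 + Z}{Z + Z} = - 2 \frac{-1 + Z}{2 Z} = - \frac{-1 + Z}{Z}$)
$c{\left(k,H \right)} = -65 + k$ ($c{\left(k,H \right)} = \left(k + 0\right) - 65 = k - 65 = -65 + k$)
$c{\left(r{\left(-5,-9 \right)},-71 \right)} - 29700 = \left(-65 + \frac{1 - -9}{-9}\right) - 29700 = \left(-65 - \frac{1 + 9}{9}\right) - 29700 = \left(-65 - \frac{10}{9}\right) - 29700 = - \frac{595}{9} - 29700 = - \frac{267895}{9}$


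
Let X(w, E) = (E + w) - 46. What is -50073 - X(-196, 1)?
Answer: -49832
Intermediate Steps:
X(w, E) = -46 + E + w
-50073 - X(-196, 1) = -50073 - (-46 + 1 - 196) = -50073 - 1*(-241) = -50073 + 241 = -49832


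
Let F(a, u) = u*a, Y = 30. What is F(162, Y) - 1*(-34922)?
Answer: 39782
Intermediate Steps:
F(a, u) = a*u
F(162, Y) - 1*(-34922) = 162*30 - 1*(-34922) = 4860 + 34922 = 39782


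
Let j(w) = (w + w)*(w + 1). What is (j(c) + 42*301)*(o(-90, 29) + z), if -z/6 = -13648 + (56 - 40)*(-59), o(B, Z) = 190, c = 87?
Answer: 2452739868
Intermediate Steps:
z = 87552 (z = -6*(-13648 + (56 - 40)*(-59)) = -6*(-13648 + 16*(-59)) = -6*(-13648 - 944) = -6*(-14592) = 87552)
j(w) = 2*w*(1 + w) (j(w) = (2*w)*(1 + w) = 2*w*(1 + w))
(j(c) + 42*301)*(o(-90, 29) + z) = (2*87*(1 + 87) + 42*301)*(190 + 87552) = (2*87*88 + 12642)*87742 = (15312 + 12642)*87742 = 27954*87742 = 2452739868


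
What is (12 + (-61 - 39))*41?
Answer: -3608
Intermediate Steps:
(12 + (-61 - 39))*41 = (12 - 100)*41 = -88*41 = -3608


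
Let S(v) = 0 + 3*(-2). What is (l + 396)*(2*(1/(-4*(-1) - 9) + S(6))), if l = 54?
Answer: -5580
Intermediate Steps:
S(v) = -6 (S(v) = 0 - 6 = -6)
(l + 396)*(2*(1/(-4*(-1) - 9) + S(6))) = (54 + 396)*(2*(1/(-4*(-1) - 9) - 6)) = 450*(2*(1/(4 - 9) - 6)) = 450*(2*(1/(-5) - 6)) = 450*(2*(-⅕ - 6)) = 450*(2*(-31/5)) = 450*(-62/5) = -5580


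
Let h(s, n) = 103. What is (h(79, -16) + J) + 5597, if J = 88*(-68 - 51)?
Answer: -4772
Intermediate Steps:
J = -10472 (J = 88*(-119) = -10472)
(h(79, -16) + J) + 5597 = (103 - 10472) + 5597 = -10369 + 5597 = -4772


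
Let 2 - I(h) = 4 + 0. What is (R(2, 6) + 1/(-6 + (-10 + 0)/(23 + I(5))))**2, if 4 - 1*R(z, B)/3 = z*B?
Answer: 10791225/18496 ≈ 583.44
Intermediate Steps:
I(h) = -2 (I(h) = 2 - (4 + 0) = 2 - 1*4 = 2 - 4 = -2)
R(z, B) = 12 - 3*B*z (R(z, B) = 12 - 3*z*B = 12 - 3*B*z)
(R(2, 6) + 1/(-6 + (-10 + 0)/(23 + I(5))))**2 = ((12 - 3*6*2) + 1/(-6 + (-10 + 0)/(23 - 2)))**2 = ((12 - 36) + 1/(-6 - 10/21))**2 = (-24 + 1/(-6 - 10*1/21))**2 = (-24 + 1/(-6 - 10/21))**2 = (-24 + 1/(-136/21))**2 = (-24 - 21/136)**2 = (-3285/136)**2 = 10791225/18496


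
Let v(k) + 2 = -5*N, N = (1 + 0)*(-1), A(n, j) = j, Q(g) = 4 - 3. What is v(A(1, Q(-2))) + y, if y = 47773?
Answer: 47776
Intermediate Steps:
Q(g) = 1
N = -1 (N = 1*(-1) = -1)
v(k) = 3 (v(k) = -2 - 5*(-1) = -2 + 5 = 3)
v(A(1, Q(-2))) + y = 3 + 47773 = 47776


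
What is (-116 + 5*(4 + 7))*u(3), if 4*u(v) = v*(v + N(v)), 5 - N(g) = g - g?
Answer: -366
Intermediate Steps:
N(g) = 5 (N(g) = 5 - (g - g) = 5 - 1*0 = 5 + 0 = 5)
u(v) = v*(5 + v)/4 (u(v) = (v*(v + 5))/4 = (v*(5 + v))/4 = v*(5 + v)/4)
(-116 + 5*(4 + 7))*u(3) = (-116 + 5*(4 + 7))*((¼)*3*(5 + 3)) = (-116 + 5*11)*((¼)*3*8) = (-116 + 55)*6 = -61*6 = -366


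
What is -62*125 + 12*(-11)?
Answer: -7882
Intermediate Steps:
-62*125 + 12*(-11) = -7750 - 132 = -7882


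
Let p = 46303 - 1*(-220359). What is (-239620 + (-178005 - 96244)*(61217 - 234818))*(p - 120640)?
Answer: 6952057922776638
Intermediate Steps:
p = 266662 (p = 46303 + 220359 = 266662)
(-239620 + (-178005 - 96244)*(61217 - 234818))*(p - 120640) = (-239620 + (-178005 - 96244)*(61217 - 234818))*(266662 - 120640) = (-239620 - 274249*(-173601))*146022 = (-239620 + 47609900649)*146022 = 47609661029*146022 = 6952057922776638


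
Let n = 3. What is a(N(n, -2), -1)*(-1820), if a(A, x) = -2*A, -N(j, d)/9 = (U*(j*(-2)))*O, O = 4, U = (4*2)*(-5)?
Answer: -31449600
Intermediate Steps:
U = -40 (U = 8*(-5) = -40)
N(j, d) = -2880*j (N(j, d) = -9*(-40*j*(-2))*4 = -9*(-(-80)*j)*4 = -9*80*j*4 = -2880*j)
a(N(n, -2), -1)*(-1820) = -(-5760)*3*(-1820) = -2*(-8640)*(-1820) = 17280*(-1820) = -31449600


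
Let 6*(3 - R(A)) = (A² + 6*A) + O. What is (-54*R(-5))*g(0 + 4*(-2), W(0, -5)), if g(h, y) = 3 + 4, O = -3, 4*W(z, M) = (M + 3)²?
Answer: -1638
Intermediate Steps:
W(z, M) = (3 + M)²/4 (W(z, M) = (M + 3)²/4 = (3 + M)²/4)
g(h, y) = 7
R(A) = 7/2 - A - A²/6 (R(A) = 3 - ((A² + 6*A) - 3)/6 = 3 - (-3 + A² + 6*A)/6 = 3 + (½ - A - A²/6) = 7/2 - A - A²/6)
(-54*R(-5))*g(0 + 4*(-2), W(0, -5)) = -54*(7/2 - 1*(-5) - ⅙*(-5)²)*7 = -54*(7/2 + 5 - ⅙*25)*7 = -54*(7/2 + 5 - 25/6)*7 = -54*13/3*7 = -234*7 = -1638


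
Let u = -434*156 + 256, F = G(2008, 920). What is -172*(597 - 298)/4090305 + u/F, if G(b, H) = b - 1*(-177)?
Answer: -55199052364/1787463285 ≈ -30.881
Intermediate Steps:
G(b, H) = 177 + b (G(b, H) = b + 177 = 177 + b)
F = 2185 (F = 177 + 2008 = 2185)
u = -67448 (u = -67704 + 256 = -67448)
-172*(597 - 298)/4090305 + u/F = -172*(597 - 298)/4090305 - 67448/2185 = -172*299*(1/4090305) - 67448*1/2185 = -51428*1/4090305 - 67448/2185 = -51428/4090305 - 67448/2185 = -55199052364/1787463285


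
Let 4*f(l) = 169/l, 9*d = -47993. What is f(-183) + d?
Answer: -11710799/2196 ≈ -5332.8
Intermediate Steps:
d = -47993/9 (d = (⅑)*(-47993) = -47993/9 ≈ -5332.6)
f(l) = 169/(4*l) (f(l) = (169/l)/4 = 169/(4*l))
f(-183) + d = (169/4)/(-183) - 47993/9 = (169/4)*(-1/183) - 47993/9 = -169/732 - 47993/9 = -11710799/2196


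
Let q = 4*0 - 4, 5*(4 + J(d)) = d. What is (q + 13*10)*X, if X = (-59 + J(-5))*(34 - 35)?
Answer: 8064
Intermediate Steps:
J(d) = -4 + d/5
X = 64 (X = (-59 + (-4 + (1/5)*(-5)))*(34 - 35) = (-59 + (-4 - 1))*(-1) = (-59 - 5)*(-1) = -64*(-1) = 64)
q = -4 (q = 0 - 4 = -4)
(q + 13*10)*X = (-4 + 13*10)*64 = (-4 + 130)*64 = 126*64 = 8064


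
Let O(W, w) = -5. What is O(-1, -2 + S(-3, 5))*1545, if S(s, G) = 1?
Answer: -7725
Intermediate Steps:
O(-1, -2 + S(-3, 5))*1545 = -5*1545 = -7725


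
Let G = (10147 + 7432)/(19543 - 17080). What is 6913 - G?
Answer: 17009140/2463 ≈ 6905.9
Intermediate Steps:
G = 17579/2463 ≈ 7.1372
6913 - G = 6913 - 1*17579/2463 = 6913 - 17579/2463 = 17009140/2463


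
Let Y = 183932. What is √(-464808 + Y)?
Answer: 2*I*√70219 ≈ 529.98*I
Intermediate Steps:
√(-464808 + Y) = √(-464808 + 183932) = √(-280876) = 2*I*√70219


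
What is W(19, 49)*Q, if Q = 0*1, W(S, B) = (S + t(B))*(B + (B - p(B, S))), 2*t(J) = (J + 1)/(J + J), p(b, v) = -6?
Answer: 0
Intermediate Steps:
t(J) = (1 + J)/(4*J) (t(J) = ((J + 1)/(J + J))/2 = ((1 + J)/((2*J)))/2 = ((1 + J)*(1/(2*J)))/2 = ((1 + J)/(2*J))/2 = (1 + J)/(4*J))
W(S, B) = (6 + 2*B)*(S + (1 + B)/(4*B)) (W(S, B) = (S + (1 + B)/(4*B))*(B + (B - 1*(-6))) = (S + (1 + B)/(4*B))*(B + (B + 6)) = (S + (1 + B)/(4*B))*(B + (6 + B)) = (S + (1 + B)/(4*B))*(6 + 2*B) = (6 + 2*B)*(S + (1 + B)/(4*B)))
Q = 0
W(19, 49)*Q = (2 + (½)*49 + 6*19 + (3/2)/49 + 2*49*19)*0 = (2 + 49/2 + 114 + (3/2)*(1/49) + 1862)*0 = (2 + 49/2 + 114 + 3/98 + 1862)*0 = (98124/49)*0 = 0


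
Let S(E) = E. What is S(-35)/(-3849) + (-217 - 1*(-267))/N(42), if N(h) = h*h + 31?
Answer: 51055/1381791 ≈ 0.036948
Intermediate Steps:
N(h) = 31 + h² (N(h) = h² + 31 = 31 + h²)
S(-35)/(-3849) + (-217 - 1*(-267))/N(42) = -35/(-3849) + (-217 - 1*(-267))/(31 + 42²) = -35*(-1/3849) + (-217 + 267)/(31 + 1764) = 35/3849 + 50/1795 = 35/3849 + 50*(1/1795) = 35/3849 + 10/359 = 51055/1381791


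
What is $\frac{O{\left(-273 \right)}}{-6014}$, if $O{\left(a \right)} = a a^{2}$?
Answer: $\frac{20346417}{6014} \approx 3383.2$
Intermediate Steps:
$O{\left(a \right)} = a^{3}$
$\frac{O{\left(-273 \right)}}{-6014} = \frac{\left(-273\right)^{3}}{-6014} = \left(-20346417\right) \left(- \frac{1}{6014}\right) = \frac{20346417}{6014}$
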